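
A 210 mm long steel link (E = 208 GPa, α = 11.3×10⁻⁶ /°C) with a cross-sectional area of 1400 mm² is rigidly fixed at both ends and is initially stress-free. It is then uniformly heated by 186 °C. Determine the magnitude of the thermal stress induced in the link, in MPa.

Because both ends are immovable the net strain is zero, and the suppressed thermal strain is αΔT = 11.3×10⁻⁶ × 186 = 2101.8×10⁻⁶.
Hence σ = E·αΔT = 208×10³ × 2101.8×10⁻⁶ = 437.2 MPa, compressive.

σ ≈ 437 MPa (compressive)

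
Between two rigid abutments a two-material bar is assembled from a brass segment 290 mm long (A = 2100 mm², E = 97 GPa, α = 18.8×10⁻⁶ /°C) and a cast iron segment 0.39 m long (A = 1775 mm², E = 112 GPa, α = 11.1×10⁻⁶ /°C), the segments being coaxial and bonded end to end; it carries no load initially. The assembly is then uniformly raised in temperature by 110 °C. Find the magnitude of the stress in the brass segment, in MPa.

If the supports were absent, the total length change would be Σ αᵢΔT Lᵢ = 18.8×10⁻⁶×110×290 + 11.1×10⁻⁶×110×390 = 1.076 mm.
The rigid supports impose zero overall length change; the single axial force P common to all segments must satisfy P Σ Lᵢ/(AᵢEᵢ) = δ_free.
Σ Lᵢ/(AᵢEᵢ) = 290/(2100×97×10³) + 390/(1775×112×10³) = 3.385×10⁻⁶ mm/N.
Hence P = δ_free / Σ(L/AE) = 1.076/3.385×10⁻⁶ = 317.8 kN (compressive).
σ_{brass} = P / A = 317800 / 2100 = 151.3 MPa.

σ ≈ 151 MPa (compressive)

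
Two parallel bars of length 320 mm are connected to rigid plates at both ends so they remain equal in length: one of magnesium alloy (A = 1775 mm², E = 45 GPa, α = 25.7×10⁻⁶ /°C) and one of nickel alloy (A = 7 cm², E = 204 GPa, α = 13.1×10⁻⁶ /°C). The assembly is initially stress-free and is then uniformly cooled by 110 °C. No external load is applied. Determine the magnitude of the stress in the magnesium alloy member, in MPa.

The magnesium alloy has the larger α, so on cooling it would change length more than the nickel alloy if both were free. The rigid plates force a common final length, so the magnesium alloy is put into tension and the nickel alloy into compression, with equal and opposite forces P (no external load).
Setting the final lengths equal and cancelling L: (α₁ − α₂)ΔT = P/(A₁E₁) + P/(A₂E₂).
|α₁ − α₂|·ΔT = 12.6×10⁻⁶ × 110 = 0.001386.
1/(A₁E₁) + 1/(A₂E₂) = 1/(1775×45×10³) + 1/(700×204×10³) = 1.952×10⁻⁸ N⁻¹.
So P = 0.001386 / 1.952×10⁻⁸ = 71 kN.
σ_{magnesium alloy} = P/A₁ = 71000/1775 = 40 MPa, tensile.

σ ≈ 40 MPa (tensile)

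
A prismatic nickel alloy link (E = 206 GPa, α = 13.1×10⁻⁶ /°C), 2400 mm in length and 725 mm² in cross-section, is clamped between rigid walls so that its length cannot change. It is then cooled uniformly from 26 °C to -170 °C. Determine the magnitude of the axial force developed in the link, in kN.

The ends cannot move, so σ = EαΔT = 206×10³ × 13.1×10⁻⁶ × 196 = 528.9 MPa.
Axial force P = σA = 528.9 × 725 = 383500 N = 383.5 kN, tensile.

P ≈ 383 kN (tensile)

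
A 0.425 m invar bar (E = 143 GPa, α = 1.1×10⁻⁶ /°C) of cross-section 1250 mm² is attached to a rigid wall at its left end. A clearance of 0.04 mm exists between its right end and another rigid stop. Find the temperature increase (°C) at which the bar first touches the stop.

Contact occurs when the free expansion equals the gap: αΔT L = 0.04 mm.
ΔT = 0.04 / (1.1×10⁻⁶ × 425) = 85.56 °C.

ΔT ≈ 85.6 °C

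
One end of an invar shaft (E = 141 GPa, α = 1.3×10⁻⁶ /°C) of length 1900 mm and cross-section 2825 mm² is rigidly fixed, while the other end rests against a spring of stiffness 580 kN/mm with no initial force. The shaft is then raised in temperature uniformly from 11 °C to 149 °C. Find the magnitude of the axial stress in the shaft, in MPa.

Free thermal expansion: δ_free = αΔT L = 1.3×10⁻⁶ × 138 × 1900 = 0.3409 mm.
Let P be the compressive force at the spring. The shaft shortens elastically by PL/(AE) and the spring compresses by P/k; together these equal δ_free.
P [ L/(AE) + 1/k ] = δ_free → P [ 1900/(2825×141×10³) + 1/(580×10³) ] = 0.3409.
P = 0.3409 / 6.494×10⁻⁶ = 52490 N.
σ = P/A = 52490/2825 = 18.58 MPa.

σ ≈ 18.6 MPa (compressive)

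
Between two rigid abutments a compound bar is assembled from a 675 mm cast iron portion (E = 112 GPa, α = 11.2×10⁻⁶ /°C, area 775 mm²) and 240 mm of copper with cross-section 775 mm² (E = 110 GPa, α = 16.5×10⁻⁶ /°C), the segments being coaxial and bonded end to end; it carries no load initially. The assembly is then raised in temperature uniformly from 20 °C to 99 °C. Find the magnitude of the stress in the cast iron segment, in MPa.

σ ≈ 111 MPa (compressive)

Free thermal expansion of the whole bar: Σ αᵢΔT Lᵢ = 11.2×10⁻⁶×79×675 + 16.5×10⁻⁶×79×240 = 0.9101 mm.
The walls prevent any net length change, so an axial force P (same in every segment) develops. Compatibility: P · Σ Lᵢ/(AᵢEᵢ) = δ_free.
The series flexibility is Σ Lᵢ/(AᵢEᵢ) = 675/(775×112×10³) + 240/(775×110×10³) = 1.059×10⁻⁵ mm/N.
Hence P = δ_free / Σ(L/AE) = 0.9101/1.059×10⁻⁵ = 85.92 kN (compressive).
σ_{cast iron} = P / A = 85920 / 775 = 110.9 MPa.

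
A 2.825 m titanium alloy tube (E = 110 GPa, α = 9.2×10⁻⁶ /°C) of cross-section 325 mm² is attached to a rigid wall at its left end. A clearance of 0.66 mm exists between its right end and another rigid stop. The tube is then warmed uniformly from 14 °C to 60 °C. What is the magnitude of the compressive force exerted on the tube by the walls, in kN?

Unrestrained expansion: δ_free = αΔT L = 9.2×10⁻⁶ × 46 × 2825 = 1.196 mm.
After closing the 0.66 mm clearance, 1.196 − 0.66 = 0.5355 mm of expansion remains to be suppressed by the wall.
So σ = E(δ_free − g)/L = 110×10³ × 0.5355/2825 = 20.85 MPa.
Force on the wall = σA = 20.85 × 325 mm² = 6.777 kN.

P ≈ 6.78 kN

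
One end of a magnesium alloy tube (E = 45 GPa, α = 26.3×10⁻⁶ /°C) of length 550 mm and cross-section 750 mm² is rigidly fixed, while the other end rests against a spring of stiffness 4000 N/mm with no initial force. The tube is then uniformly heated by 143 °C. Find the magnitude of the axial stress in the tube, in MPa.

σ ≈ 10.4 MPa (compressive)

The unrestrained thermal change is αΔT L = 26.3×10⁻⁶ × 143 × 550 = 2.068 mm.
Let P be the compressive force at the spring. The tube shortens elastically by PL/(AE) and the spring compresses by P/k; together these equal δ_free.
P [ L/(AE) + 1/k ] = δ_free → P [ 550/(750×45×10³) + 1/(4000) ] = 2.068.
P = 2.068 / 0.0002663 = 7768 N.
σ = P/A = 7768/750 = 10.36 MPa.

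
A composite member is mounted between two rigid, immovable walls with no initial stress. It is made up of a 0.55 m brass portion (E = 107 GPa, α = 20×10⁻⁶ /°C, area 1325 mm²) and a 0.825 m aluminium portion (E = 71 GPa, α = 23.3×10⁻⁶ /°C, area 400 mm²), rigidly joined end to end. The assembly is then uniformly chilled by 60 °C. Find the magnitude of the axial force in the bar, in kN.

P ≈ 55.1 kN (tensile)

If the supports were absent, the total length change would be Σ αᵢΔT Lᵢ = 20×10⁻⁶×60×550 + 23.3×10⁻⁶×60×825 = 1.813 mm.
The walls prevent any net length change, so an axial force P (same in every segment) develops. Compatibility: P · Σ Lᵢ/(AᵢEᵢ) = δ_free.
Σ Lᵢ/(AᵢEᵢ) = 550/(1325×107×10³) + 825/(400×71×10³) = 3.293×10⁻⁵ mm/N.
So P = 1.813 / 3.293×10⁻⁵ = 55.07 kN, tensile.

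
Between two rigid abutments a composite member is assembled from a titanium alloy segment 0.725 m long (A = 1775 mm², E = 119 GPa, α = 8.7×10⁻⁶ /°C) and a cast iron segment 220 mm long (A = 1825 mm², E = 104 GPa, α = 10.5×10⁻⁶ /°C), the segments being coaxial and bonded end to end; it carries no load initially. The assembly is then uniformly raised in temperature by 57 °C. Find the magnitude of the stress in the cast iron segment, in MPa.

σ ≈ 58.6 MPa (compressive)

With the walls removed the bar would change length by δ_free = Σ αᵢΔT Lᵢ = 8.7×10⁻⁶×57×725 + 10.5×10⁻⁶×57×220 = 0.4912 mm.
The walls prevent any net length change, so an axial force P (same in every segment) develops. Compatibility: P · Σ Lᵢ/(AᵢEᵢ) = δ_free.
Σ Lᵢ/(AᵢEᵢ) = 725/(1775×119×10³) + 220/(1825×104×10³) = 4.591×10⁻⁶ mm/N.
P = 0.4912 / 4.591×10⁻⁶ = 107000 N = 107 kN, compressive.
σ_{cast iron} = P / A = 107000 / 1825 = 58.62 MPa.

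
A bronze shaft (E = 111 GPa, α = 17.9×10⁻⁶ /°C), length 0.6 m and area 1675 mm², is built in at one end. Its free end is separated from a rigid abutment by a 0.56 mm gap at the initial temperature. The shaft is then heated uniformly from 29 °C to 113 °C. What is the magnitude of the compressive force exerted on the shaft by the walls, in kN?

P ≈ 106 kN

Unrestrained expansion: δ_free = αΔT L = 17.9×10⁻⁶ × 84 × 600 = 0.9022 mm.
The gap closes (δ_free > 0.56 mm) and the wall then resists a further 0.9022 − 0.56 = 0.3422 mm of expansion.
That suppressed elongation corresponds to σ = E·Δ/L = 111×10³ × 0.3422/600 = 63.3 MPa.
P = σA = 63.3 × 1675 = 106 kN.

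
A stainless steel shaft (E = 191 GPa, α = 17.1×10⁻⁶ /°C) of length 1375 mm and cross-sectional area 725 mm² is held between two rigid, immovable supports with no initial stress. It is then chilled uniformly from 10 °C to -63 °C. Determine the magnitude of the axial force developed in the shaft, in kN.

The ends cannot move, so σ = EαΔT = 191×10³ × 17.1×10⁻⁶ × 73 = 238.4 MPa.
Then P = σA = 238.4 × 725 mm² = 172.9 kN, tensile.

P ≈ 173 kN (tensile)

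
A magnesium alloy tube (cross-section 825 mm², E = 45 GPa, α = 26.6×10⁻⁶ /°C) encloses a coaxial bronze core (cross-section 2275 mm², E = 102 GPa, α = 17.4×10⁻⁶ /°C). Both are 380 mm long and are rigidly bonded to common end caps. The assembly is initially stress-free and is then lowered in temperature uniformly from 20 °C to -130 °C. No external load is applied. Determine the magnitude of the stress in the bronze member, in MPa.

σ ≈ 19.4 MPa (compressive)

The magnesium alloy has the larger α, so on cooling it would change length more than the bronze if both were free. The rigid plates force a common final length, so the magnesium alloy is put into tension and the bronze into compression, with equal and opposite forces P (no external load).
Setting the final lengths equal and cancelling L: (α₁ − α₂)ΔT = P/(A₁E₁) + P/(A₂E₂).
|α₁ − α₂|·ΔT = 9.2×10⁻⁶ × 150 = 0.00138.
1/(A₁E₁) + 1/(A₂E₂) = 1/(825×45×10³) + 1/(2275×102×10³) = 3.125×10⁻⁸ N⁻¹.
P = 0.00138 / 3.125×10⁻⁸ = 44170 N = 44.17 kN.
σ_{bronze} = P/A₂ = 44170/2275 = 19.41 MPa, compressive.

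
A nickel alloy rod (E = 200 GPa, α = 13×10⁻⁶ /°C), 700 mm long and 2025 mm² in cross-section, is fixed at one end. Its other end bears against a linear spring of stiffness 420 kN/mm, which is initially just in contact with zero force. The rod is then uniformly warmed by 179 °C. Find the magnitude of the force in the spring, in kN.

Free thermal expansion: δ_free = αΔT L = 13×10⁻⁶ × 179 × 700 = 1.629 mm.
With a force P in the spring, the elastic change of the rod is PL/(AE) and that of the spring is P/k; compatibility requires their sum to equal δ_free.
So P = δ_free / [L/(AE) + 1/k] = 1.629 / [ 700/(2025×200×10³) + 1/(420×10³) ].
P = 1.629 / 4.109×10⁻⁶ = 396400 N.

P ≈ 396 kN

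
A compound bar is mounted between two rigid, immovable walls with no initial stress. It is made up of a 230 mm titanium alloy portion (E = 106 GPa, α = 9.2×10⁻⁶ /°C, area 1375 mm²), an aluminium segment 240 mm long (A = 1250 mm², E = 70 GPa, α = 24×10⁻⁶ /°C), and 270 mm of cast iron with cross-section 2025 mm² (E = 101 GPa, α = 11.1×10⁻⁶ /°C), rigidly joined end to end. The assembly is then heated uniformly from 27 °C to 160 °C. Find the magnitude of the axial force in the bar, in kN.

If the supports were absent, the total length change would be Σ αᵢΔT Lᵢ = 9.2×10⁻⁶×133×230 + 24×10⁻⁶×133×240 + 11.1×10⁻⁶×133×270 = 1.446 mm.
The walls prevent any net length change, so an axial force P (same in every segment) develops. Compatibility: P · Σ Lᵢ/(AᵢEᵢ) = δ_free.
The series flexibility is Σ Lᵢ/(AᵢEᵢ) = 230/(1375×106×10³) + 240/(1250×70×10³) + 270/(2025×101×10³) = 5.641×10⁻⁶ mm/N.
Hence P = δ_free / Σ(L/AE) = 1.446/5.641×10⁻⁶ = 256.4 kN (compressive).

P ≈ 256 kN (compressive)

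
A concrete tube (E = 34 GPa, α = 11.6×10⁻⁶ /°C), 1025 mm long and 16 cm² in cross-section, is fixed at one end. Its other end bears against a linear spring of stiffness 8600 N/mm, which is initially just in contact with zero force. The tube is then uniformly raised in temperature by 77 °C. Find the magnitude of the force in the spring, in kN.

Free thermal expansion: δ_free = αΔT L = 11.6×10⁻⁶ × 77 × 1025 = 0.9155 mm.
With a force P in the spring, the elastic change of the tube is PL/(AE) and that of the spring is P/k; compatibility requires their sum to equal δ_free.
So P = δ_free / [L/(AE) + 1/k] = 0.9155 / [ 1025/(1600×34×10³) + 1/(8600) ].
P = 0.9155 / 0.0001351 = 6776 N.

P ≈ 6.78 kN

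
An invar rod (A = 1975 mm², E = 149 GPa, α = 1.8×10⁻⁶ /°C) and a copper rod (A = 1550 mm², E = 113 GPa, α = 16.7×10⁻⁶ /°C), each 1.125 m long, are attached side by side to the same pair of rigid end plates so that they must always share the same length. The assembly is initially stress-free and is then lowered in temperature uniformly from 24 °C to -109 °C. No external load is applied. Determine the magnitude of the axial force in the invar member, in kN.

P ≈ 218 kN (compressive in the invar)

Both members must finish at the same length. With the larger α, the copper tends to over-contract; the plates restrain it, putting the copper in tension and the invar in compression. With no external load the two internal forces are equal and opposite, magnitude P.
Compatibility of the two members (thermal + elastic change equal): (α₁ − α₂)ΔT = P·[1/(A₁E₁) + 1/(A₂E₂)].
|α₁ − α₂|·ΔT = 14.9×10⁻⁶ × 133 = 0.001982.
1/(A₁E₁) + 1/(A₂E₂) = 1/(1975×149×10³) + 1/(1550×113×10³) = 9.108×10⁻⁹ N⁻¹.
So P = 0.001982 / 9.108×10⁻⁹ = 217.6 kN.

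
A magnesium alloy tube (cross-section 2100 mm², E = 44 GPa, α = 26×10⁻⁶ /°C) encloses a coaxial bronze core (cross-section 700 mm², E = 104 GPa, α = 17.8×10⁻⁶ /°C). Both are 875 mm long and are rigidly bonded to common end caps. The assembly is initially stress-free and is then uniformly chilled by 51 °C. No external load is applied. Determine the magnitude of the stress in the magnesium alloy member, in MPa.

The magnesium alloy has the larger α, so on cooling it would change length more than the bronze if both were free. The rigid plates force a common final length, so the magnesium alloy is put into tension and the bronze into compression, with equal and opposite forces P (no external load).
Setting the final lengths equal and cancelling L: (α₁ − α₂)ΔT = P/(A₁E₁) + P/(A₂E₂).
|α₁ − α₂|·ΔT = 8.2×10⁻⁶ × 51 = 0.0004182.
1/(A₁E₁) + 1/(A₂E₂) = 1/(2100×44×10³) + 1/(700×104×10³) = 2.456×10⁻⁸ N⁻¹.
P = 0.0004182 / 2.456×10⁻⁸ = 17030 N = 17.03 kN.
σ_{magnesium alloy} = P/A₁ = 17030/2100 = 8.109 MPa, tensile.

σ ≈ 8.11 MPa (tensile)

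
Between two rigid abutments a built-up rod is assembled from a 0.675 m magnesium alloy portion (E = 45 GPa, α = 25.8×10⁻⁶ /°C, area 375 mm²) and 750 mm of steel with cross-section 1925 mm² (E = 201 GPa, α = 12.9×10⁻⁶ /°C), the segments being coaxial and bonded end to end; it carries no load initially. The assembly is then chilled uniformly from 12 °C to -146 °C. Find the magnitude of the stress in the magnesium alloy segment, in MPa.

σ ≈ 272 MPa (tensile)

If the supports were absent, the total length change would be Σ αᵢΔT Lᵢ = 25.8×10⁻⁶×158×675 + 12.9×10⁻⁶×158×750 = 4.28 mm.
The walls prevent any net length change, so an axial force P (same in every segment) develops. Compatibility: P · Σ Lᵢ/(AᵢEᵢ) = δ_free.
Σ Lᵢ/(AᵢEᵢ) = 675/(375×45×10³) + 750/(1925×201×10³) = 4.194×10⁻⁵ mm/N.
So P = 4.28 / 4.194×10⁻⁵ = 102.1 kN, tensile.
σ_{magnesium alloy} = P / A = 102100 / 375 = 272.2 MPa.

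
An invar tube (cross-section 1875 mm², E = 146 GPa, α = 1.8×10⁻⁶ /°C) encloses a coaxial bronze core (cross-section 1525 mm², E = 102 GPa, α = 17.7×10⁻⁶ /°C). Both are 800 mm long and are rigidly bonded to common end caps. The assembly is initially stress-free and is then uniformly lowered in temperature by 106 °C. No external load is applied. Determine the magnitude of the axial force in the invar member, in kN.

P ≈ 167 kN (compressive in the invar)

Both members must finish at the same length. With the larger α, the bronze tends to over-contract; the plates restrain it, putting the bronze in tension and the invar in compression. With no external load the two internal forces are equal and opposite, magnitude P.
Compatibility of the two members (thermal + elastic change equal): (α₁ − α₂)ΔT = P·[1/(A₁E₁) + 1/(A₂E₂)].
|α₁ − α₂|·ΔT = 15.9×10⁻⁶ × 106 = 0.001685.
1/(A₁E₁) + 1/(A₂E₂) = 1/(1875×146×10³) + 1/(1525×102×10³) = 1.008×10⁻⁸ N⁻¹.
P = 0.001685 / 1.008×10⁻⁸ = 167200 N = 167.2 kN.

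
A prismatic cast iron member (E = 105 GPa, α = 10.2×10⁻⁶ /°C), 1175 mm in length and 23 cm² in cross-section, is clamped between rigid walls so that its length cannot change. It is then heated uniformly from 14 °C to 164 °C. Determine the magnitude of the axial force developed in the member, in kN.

Full restraint means ε = 0, so the stress is σ = EαΔT = 105×10³ × 10.2×10⁻⁶ × 150 = 160.7 MPa.
Then P = σA = 160.7 × 2300 mm² = 369.5 kN, compressive.

P ≈ 369 kN (compressive)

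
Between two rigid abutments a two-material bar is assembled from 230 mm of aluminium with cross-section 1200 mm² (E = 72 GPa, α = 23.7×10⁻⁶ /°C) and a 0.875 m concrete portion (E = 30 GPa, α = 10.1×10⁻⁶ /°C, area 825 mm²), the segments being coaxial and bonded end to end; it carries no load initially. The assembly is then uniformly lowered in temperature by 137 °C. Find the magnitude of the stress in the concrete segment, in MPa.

If the supports were absent, the total length change would be Σ αᵢΔT Lᵢ = 23.7×10⁻⁶×137×230 + 10.1×10⁻⁶×137×875 = 1.958 mm.
Since the ends are fixed, an axial force P builds up, equal in every segment, with P · Σ Lᵢ/(AᵢEᵢ) = δ_free.
Σ Lᵢ/(AᵢEᵢ) = 230/(1200×72×10³) + 875/(825×30×10³) = 3.802×10⁻⁵ mm/N.
Hence P = δ_free / Σ(L/AE) = 1.958/3.802×10⁻⁵ = 51.49 kN (tensile).
σ_{concrete} = P / A = 51490 / 825 = 62.42 MPa.

σ ≈ 62.4 MPa (tensile)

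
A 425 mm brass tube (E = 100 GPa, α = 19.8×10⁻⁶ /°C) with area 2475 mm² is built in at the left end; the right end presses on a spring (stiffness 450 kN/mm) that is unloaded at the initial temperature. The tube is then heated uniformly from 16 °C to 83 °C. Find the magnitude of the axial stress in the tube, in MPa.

The unrestrained thermal change is αΔT L = 19.8×10⁻⁶ × 67 × 425 = 0.5638 mm.
Let P be the compressive force at the spring. The tube shortens elastically by PL/(AE) and the spring compresses by P/k; together these equal δ_free.
So P = δ_free / [L/(AE) + 1/k] = 0.5638 / [ 425/(2475×100×10³) + 1/(450×10³) ].
P = 0.5638 / 3.939×10⁻⁶ = 143100 N.
σ = P/A = 143100/2475 = 57.83 MPa.

σ ≈ 57.8 MPa (compressive)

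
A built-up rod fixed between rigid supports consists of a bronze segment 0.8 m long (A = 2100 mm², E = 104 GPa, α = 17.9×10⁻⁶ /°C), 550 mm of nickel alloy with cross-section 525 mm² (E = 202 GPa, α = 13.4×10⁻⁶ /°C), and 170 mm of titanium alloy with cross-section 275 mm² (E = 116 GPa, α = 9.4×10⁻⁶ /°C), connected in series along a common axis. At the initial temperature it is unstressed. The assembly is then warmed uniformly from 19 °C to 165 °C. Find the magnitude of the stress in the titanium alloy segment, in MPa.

σ ≈ 872 MPa (compressive)

With the walls removed the bar would change length by δ_free = Σ αᵢΔT Lᵢ = 17.9×10⁻⁶×146×800 + 13.4×10⁻⁶×146×550 + 9.4×10⁻⁶×146×170 = 3.4 mm.
The rigid supports impose zero overall length change; the single axial force P common to all segments must satisfy P Σ Lᵢ/(AᵢEᵢ) = δ_free.
The series flexibility is Σ Lᵢ/(AᵢEᵢ) = 800/(2100×104×10³) + 550/(525×202×10³) + 170/(275×116×10³) = 1.418×10⁻⁵ mm/N.
Hence P = δ_free / Σ(L/AE) = 3.4/1.418×10⁻⁵ = 239.8 kN (compressive).
σ_{titanium alloy} = P / A = 239800 / 275 = 872 MPa.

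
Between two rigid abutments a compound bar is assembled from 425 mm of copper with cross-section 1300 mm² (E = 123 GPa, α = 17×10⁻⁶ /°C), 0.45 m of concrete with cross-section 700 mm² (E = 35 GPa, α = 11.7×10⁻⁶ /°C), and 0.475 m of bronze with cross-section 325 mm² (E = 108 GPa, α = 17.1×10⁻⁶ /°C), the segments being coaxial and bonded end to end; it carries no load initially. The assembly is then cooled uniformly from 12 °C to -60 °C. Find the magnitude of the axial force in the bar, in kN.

P ≈ 42.9 kN (tensile)

If the supports were absent, the total length change would be Σ αᵢΔT Lᵢ = 17×10⁻⁶×72×425 + 11.7×10⁻⁶×72×450 + 17.1×10⁻⁶×72×475 = 1.484 mm.
Since the ends are fixed, an axial force P builds up, equal in every segment, with P · Σ Lᵢ/(AᵢEᵢ) = δ_free.
Σ Lᵢ/(AᵢEᵢ) = 425/(1300×123×10³) + 450/(700×35×10³) + 475/(325×108×10³) = 3.456×10⁻⁵ mm/N.
Hence P = δ_free / Σ(L/AE) = 1.484/3.456×10⁻⁵ = 42.95 kN (tensile).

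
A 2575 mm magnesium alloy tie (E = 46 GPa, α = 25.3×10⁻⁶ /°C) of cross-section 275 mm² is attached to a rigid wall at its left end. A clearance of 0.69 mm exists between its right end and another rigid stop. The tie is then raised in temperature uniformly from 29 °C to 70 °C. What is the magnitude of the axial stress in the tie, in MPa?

If the wall were absent the tie would grow by αΔT L = 25.3×10⁻⁶ × 41 × 2575 = 2.671 mm.
After closing the 0.69 mm clearance, 2.671 − 0.69 = 1.981 mm of expansion remains to be suppressed by the wall.
That suppressed elongation corresponds to σ = E·Δ/L = 46×10³ × 1.981/2575 = 35.39 MPa.

σ ≈ 35.4 MPa (compressive)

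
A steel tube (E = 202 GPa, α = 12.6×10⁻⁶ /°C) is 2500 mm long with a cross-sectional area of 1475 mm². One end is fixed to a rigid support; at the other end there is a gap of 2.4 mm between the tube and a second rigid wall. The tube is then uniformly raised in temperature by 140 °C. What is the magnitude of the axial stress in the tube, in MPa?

σ ≈ 162 MPa (compressive)

Unrestrained expansion: δ_free = αΔT L = 12.6×10⁻⁶ × 140 × 2500 = 4.41 mm.
After closing the 2.4 mm clearance, 4.41 − 2.4 = 2.01 mm of expansion remains to be suppressed by the wall.
Compatibility: PL/(AE) = 2.01 mm, so σ = P/A = E × (2.01/2500) = 162.4 MPa.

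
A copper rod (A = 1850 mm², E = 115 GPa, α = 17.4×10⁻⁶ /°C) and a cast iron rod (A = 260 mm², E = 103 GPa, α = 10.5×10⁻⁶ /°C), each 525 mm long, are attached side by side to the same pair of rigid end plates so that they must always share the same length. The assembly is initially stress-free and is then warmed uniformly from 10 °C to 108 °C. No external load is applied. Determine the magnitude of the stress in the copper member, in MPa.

σ ≈ 8.69 MPa (compressive)

Both members must finish at the same length. With the larger α, the copper tends to over-expand; the plates restrain it, putting the copper in compression and the cast iron in tension. With no external load the two internal forces are equal and opposite, magnitude P.
Equating the net (thermal + elastic) strains gives |α₁ − α₂|·ΔT = P·[1/(A₁E₁) + 1/(A₂E₂)].
|α₁ − α₂|·ΔT = 6.9×10⁻⁶ × 98 = 0.0006762.
1/(A₁E₁) + 1/(A₂E₂) = 1/(1850×115×10³) + 1/(260×103×10³) = 4.204×10⁻⁸ N⁻¹.
So P = 0.0006762 / 4.204×10⁻⁸ = 16.08 kN.
σ_{copper} = P/A₁ = 16080/1850 = 8.694 MPa, compressive.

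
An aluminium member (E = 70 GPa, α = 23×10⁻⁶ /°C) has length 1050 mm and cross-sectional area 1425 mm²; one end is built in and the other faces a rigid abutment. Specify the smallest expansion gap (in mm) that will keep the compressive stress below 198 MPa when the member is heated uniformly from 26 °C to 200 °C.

Free expansion if unrestrained: δ_free = αΔT L = 23×10⁻⁶ × 174 × 1050 = 4.202 mm.
A stress of 198 MPa corresponds to the wall pushing the member back by σL/E = 198×1050/(70×10³) = 2.97 mm.
So the gap has to take up the difference, g_min = δ_free − σL/E = 4.202 − 2.97 = 1.232 mm.

g ≈ 1.23 mm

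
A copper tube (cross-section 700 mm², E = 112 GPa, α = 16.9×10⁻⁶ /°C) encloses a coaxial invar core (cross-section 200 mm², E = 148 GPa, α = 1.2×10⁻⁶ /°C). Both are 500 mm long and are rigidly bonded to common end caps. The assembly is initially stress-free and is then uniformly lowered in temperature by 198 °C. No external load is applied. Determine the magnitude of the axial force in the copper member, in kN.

P ≈ 66.8 kN (tensile in the copper)

Equilibrium of a rigid end plate with no external load gives equal and opposite internal forces ±P in the two members. Since α_{copper} > α_{invar}, cooling drives the copper into tension and the invar into compression.
Equating the net (thermal + elastic) strains gives |α₁ − α₂|·ΔT = P·[1/(A₁E₁) + 1/(A₂E₂)].
|α₁ − α₂|·ΔT = 15.7×10⁻⁶ × 198 = 0.003109.
1/(A₁E₁) + 1/(A₂E₂) = 1/(700×112×10³) + 1/(200×148×10³) = 4.654×10⁻⁸ N⁻¹.
So P = 0.003109 / 4.654×10⁻⁸ = 66.8 kN.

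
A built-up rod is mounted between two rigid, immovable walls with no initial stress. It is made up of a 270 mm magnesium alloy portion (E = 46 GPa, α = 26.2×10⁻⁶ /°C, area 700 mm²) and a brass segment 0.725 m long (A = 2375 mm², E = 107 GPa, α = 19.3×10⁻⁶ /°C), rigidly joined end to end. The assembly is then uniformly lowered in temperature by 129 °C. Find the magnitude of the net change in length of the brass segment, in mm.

If the supports were absent, the total length change would be Σ αᵢΔT Lᵢ = 26.2×10⁻⁶×129×270 + 19.3×10⁻⁶×129×725 = 2.718 mm.
The walls prevent any net length change, so an axial force P (same in every segment) develops. Compatibility: P · Σ Lᵢ/(AᵢEᵢ) = δ_free.
The series flexibility is Σ Lᵢ/(AᵢEᵢ) = 270/(700×46×10³) + 725/(2375×107×10³) = 1.124×10⁻⁵ mm/N.
P = 2.718 / 1.124×10⁻⁵ = 241800 N = 241.8 kN, tensile.
For the brass segment, free thermal change = 19.3×10⁻⁶×129×725 = 1.805 mm and elastic change from P = 241800×725/(2375×107×10³) = 0.6899 mm; these oppose, so the net change is 1.12 mm (segment shortens).

|ΔL| ≈ 1.12 mm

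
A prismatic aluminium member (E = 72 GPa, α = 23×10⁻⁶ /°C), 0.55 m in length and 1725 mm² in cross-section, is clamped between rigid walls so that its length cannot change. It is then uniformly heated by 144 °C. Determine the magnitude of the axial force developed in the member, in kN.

P ≈ 411 kN (compressive)

The ends cannot move, so σ = EαΔT = 72×10³ × 23×10⁻⁶ × 144 = 238.5 MPa.
Axial force P = σA = 238.5 × 1725 = 411400 N = 411.4 kN, compressive.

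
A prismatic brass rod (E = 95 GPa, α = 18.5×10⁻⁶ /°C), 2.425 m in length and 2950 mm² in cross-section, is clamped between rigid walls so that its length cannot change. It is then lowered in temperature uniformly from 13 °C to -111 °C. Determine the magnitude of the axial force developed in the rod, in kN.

The ends cannot move, so σ = EαΔT = 95×10³ × 18.5×10⁻⁶ × 124 = 217.9 MPa.
Then P = σA = 217.9 × 2950 mm² = 642.9 kN, tensile.

P ≈ 643 kN (tensile)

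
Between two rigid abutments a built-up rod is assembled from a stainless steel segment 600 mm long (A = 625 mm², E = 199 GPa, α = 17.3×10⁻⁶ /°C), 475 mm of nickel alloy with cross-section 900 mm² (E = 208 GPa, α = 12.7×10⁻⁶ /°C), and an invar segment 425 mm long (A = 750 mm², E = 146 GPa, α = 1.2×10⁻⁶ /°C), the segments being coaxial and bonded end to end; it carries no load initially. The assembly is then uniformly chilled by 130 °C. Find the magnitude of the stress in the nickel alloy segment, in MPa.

σ ≈ 217 MPa (tensile)

With the walls removed the bar would change length by δ_free = Σ αᵢΔT Lᵢ = 17.3×10⁻⁶×130×600 + 12.7×10⁻⁶×130×475 + 1.2×10⁻⁶×130×425 = 2.2 mm.
The rigid supports impose zero overall length change; the single axial force P common to all segments must satisfy P Σ Lᵢ/(AᵢEᵢ) = δ_free.
The series flexibility is Σ Lᵢ/(AᵢEᵢ) = 600/(625×199×10³) + 475/(900×208×10³) + 425/(750×146×10³) = 1.124×10⁻⁵ mm/N.
P = 2.2 / 1.124×10⁻⁵ = 195700 N = 195.7 kN, tensile.
σ_{nickel alloy} = P / A = 195700 / 900 = 217.4 MPa.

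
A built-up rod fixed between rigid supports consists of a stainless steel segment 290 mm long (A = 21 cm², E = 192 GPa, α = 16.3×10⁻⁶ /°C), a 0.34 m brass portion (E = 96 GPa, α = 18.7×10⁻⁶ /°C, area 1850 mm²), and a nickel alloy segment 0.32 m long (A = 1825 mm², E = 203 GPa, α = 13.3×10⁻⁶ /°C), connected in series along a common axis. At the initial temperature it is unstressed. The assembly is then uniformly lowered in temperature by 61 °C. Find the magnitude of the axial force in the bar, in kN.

If the supports were absent, the total length change would be Σ αᵢΔT Lᵢ = 16.3×10⁻⁶×61×290 + 18.7×10⁻⁶×61×340 + 13.3×10⁻⁶×61×320 = 0.9358 mm.
Since the ends are fixed, an axial force P builds up, equal in every segment, with P · Σ Lᵢ/(AᵢEᵢ) = δ_free.
Σ Lᵢ/(AᵢEᵢ) = 290/(2100×192×10³) + 340/(1850×96×10³) + 320/(1825×203×10³) = 3.497×10⁻⁶ mm/N.
P = 0.9358 / 3.497×10⁻⁶ = 267600 N = 267.6 kN, tensile.

P ≈ 268 kN (tensile)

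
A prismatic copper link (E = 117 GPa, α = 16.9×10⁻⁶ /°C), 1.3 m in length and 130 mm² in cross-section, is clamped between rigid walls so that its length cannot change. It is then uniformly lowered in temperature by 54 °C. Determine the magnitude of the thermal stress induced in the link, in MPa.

σ ≈ 107 MPa (tensile)

Because both ends are immovable the net strain is zero, and the suppressed thermal strain is αΔT = 16.9×10⁻⁶ × 54 = 912.6×10⁻⁶.
σ = EαΔT = 117×10³ × 16.9×10⁻⁶ × 54 = 106.8 MPa (tensile; the link is trying to contract).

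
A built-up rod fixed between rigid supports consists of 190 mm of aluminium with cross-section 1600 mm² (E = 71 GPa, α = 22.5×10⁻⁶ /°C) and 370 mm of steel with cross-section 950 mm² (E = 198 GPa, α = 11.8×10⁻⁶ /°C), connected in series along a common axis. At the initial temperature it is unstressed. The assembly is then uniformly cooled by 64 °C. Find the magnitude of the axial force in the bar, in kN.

With the walls removed the bar would change length by δ_free = Σ αᵢΔT Lᵢ = 22.5×10⁻⁶×64×190 + 11.8×10⁻⁶×64×370 = 0.553 mm.
Since the ends are fixed, an axial force P builds up, equal in every segment, with P · Σ Lᵢ/(AᵢEᵢ) = δ_free.
The series flexibility is Σ Lᵢ/(AᵢEᵢ) = 190/(1600×71×10³) + 370/(950×198×10³) = 3.64×10⁻⁶ mm/N.
Hence P = δ_free / Σ(L/AE) = 0.553/3.64×10⁻⁶ = 151.9 kN (tensile).

P ≈ 152 kN (tensile)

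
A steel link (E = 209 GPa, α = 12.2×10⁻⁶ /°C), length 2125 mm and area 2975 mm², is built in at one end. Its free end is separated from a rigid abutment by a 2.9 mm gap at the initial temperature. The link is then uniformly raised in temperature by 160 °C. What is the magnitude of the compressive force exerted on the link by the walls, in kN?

P ≈ 365 kN

Free thermal elongation = αΔT L = 12.2×10⁻⁶ × 160 × 2125 = 4.148 mm.
After closing the 2.9 mm clearance, 4.148 − 2.9 = 1.248 mm of expansion remains to be suppressed by the wall.
That suppressed elongation corresponds to σ = E·Δ/L = 209×10³ × 1.248/2125 = 122.7 MPa.
Force on the wall = σA = 122.7 × 2975 mm² = 365.2 kN.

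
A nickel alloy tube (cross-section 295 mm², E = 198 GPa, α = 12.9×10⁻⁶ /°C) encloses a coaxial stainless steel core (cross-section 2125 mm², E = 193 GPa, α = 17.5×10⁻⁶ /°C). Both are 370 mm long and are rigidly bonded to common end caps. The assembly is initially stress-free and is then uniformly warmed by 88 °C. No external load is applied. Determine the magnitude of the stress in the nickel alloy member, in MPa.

σ ≈ 70.2 MPa (tensile)

Both members must finish at the same length. With the larger α, the stainless steel tends to over-expand; the plates restrain it, putting the stainless steel in compression and the nickel alloy in tension. With no external load the two internal forces are equal and opposite, magnitude P.
Setting the final lengths equal and cancelling L: (α₁ − α₂)ΔT = P/(A₁E₁) + P/(A₂E₂).
|α₁ − α₂|·ΔT = 4.6×10⁻⁶ × 88 = 0.0004048.
1/(A₁E₁) + 1/(A₂E₂) = 1/(295×198×10³) + 1/(2125×193×10³) = 1.956×10⁻⁸ N⁻¹.
P = 0.0004048 / 1.956×10⁻⁸ = 20700 N = 20.7 kN.
σ_{nickel alloy} = P/A₁ = 20700/295 = 70.16 MPa, tensile.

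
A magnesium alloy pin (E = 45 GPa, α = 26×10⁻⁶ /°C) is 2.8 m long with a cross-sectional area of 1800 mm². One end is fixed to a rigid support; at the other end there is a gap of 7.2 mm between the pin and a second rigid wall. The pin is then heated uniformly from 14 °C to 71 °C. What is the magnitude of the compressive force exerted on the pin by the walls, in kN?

P ≈ 0 kN

Free thermal elongation = αΔT L = 26×10⁻⁶ × 57 × 2800 = 4.15 mm.
Since δ_free = 4.15 mm is less than the 7.2 mm gap, the pin never touches the wall. No axial force develops.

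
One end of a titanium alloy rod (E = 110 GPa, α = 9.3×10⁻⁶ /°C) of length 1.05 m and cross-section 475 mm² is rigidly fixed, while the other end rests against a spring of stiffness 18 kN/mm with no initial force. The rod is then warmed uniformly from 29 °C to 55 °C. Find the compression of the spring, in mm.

Free thermal expansion: δ_free = αΔT L = 9.3×10⁻⁶ × 26 × 1050 = 0.2539 mm.
With a force P in the spring, the elastic change of the rod is PL/(AE) and that of the spring is P/k; compatibility requires their sum to equal δ_free.
P [ L/(AE) + 1/k ] = δ_free → P [ 1050/(475×110×10³) + 1/(18×10³) ] = 0.2539.
P = 0.2539 / 7.565×10⁻⁵ = 3356 N.
Spring compression = P/k = 3356/(18×10³) = 0.1864 mm.

δ ≈ 0.186 mm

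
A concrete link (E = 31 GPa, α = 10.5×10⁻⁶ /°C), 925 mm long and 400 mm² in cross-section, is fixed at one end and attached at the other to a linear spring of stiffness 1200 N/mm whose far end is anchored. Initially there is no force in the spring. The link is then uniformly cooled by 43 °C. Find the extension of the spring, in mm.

δ ≈ 0.383 mm

If the spring were absent the link would shorten by αΔT L = 10.5×10⁻⁶ × 43 × 925 = 0.4176 mm.
With a force P in the spring, the elastic change of the link is PL/(AE) and that of the spring is P/k; compatibility requires their sum to equal δ_free.
So P = δ_free / [L/(AE) + 1/k] = 0.4176 / [ 925/(400×31×10³) + 1/(1200) ].
P = 0.4176 / 0.0009079 = 460 N.
Spring extension = P/k = 460/(1200) = 0.3833 mm.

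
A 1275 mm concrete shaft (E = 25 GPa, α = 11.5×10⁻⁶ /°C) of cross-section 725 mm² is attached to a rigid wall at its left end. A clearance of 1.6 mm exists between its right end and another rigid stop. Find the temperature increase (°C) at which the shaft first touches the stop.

The gap closes when αΔT L = 1.6 mm, since the shaft is still unstressed at that instant.
So ΔT = g/(αL) = 1.6/(11.5×10⁻⁶ × 1275) = 109.1 °C.

ΔT ≈ 109 °C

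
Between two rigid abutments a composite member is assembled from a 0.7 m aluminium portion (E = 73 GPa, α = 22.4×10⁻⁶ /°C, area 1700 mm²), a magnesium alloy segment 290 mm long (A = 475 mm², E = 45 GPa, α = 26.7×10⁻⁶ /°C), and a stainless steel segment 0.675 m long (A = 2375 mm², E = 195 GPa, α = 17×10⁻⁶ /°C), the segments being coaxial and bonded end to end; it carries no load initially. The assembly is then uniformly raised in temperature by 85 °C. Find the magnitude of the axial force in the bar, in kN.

With the walls removed the bar would change length by δ_free = Σ αᵢΔT Lᵢ = 22.4×10⁻⁶×85×700 + 26.7×10⁻⁶×85×290 + 17×10⁻⁶×85×675 = 2.966 mm.
Since the ends are fixed, an axial force P builds up, equal in every segment, with P · Σ Lᵢ/(AᵢEᵢ) = δ_free.
Σ Lᵢ/(AᵢEᵢ) = 700/(1700×73×10³) + 290/(475×45×10³) + 675/(2375×195×10³) = 2.067×10⁻⁵ mm/N.
P = 2.966 / 2.067×10⁻⁵ = 143500 N = 143.5 kN, compressive.

P ≈ 144 kN (compressive)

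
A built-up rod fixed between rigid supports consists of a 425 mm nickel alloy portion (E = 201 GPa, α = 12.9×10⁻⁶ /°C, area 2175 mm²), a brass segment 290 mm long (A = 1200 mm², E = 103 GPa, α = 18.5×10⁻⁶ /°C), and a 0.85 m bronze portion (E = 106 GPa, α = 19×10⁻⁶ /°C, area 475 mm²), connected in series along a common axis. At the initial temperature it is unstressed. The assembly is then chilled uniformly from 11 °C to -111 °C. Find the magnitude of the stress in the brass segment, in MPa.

Free thermal contraction of the whole bar: Σ αᵢΔT Lᵢ = 12.9×10⁻⁶×122×425 + 18.5×10⁻⁶×122×290 + 19×10⁻⁶×122×850 = 3.294 mm.
The walls prevent any net length change, so an axial force P (same in every segment) develops. Compatibility: P · Σ Lᵢ/(AᵢEᵢ) = δ_free.
The series flexibility is Σ Lᵢ/(AᵢEᵢ) = 425/(2175×201×10³) + 290/(1200×103×10³) + 850/(475×106×10³) = 2.02×10⁻⁵ mm/N.
P = 3.294 / 2.02×10⁻⁵ = 163100 N = 163.1 kN, tensile.
σ_{brass} = P / A = 163100 / 1200 = 135.9 MPa.

σ ≈ 136 MPa (tensile)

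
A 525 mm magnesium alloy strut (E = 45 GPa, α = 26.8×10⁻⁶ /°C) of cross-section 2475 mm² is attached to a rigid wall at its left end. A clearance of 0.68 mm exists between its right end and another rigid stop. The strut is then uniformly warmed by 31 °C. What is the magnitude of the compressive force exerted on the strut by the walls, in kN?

P ≈ 0 kN

Free thermal elongation = αΔT L = 26.8×10⁻⁶ × 31 × 525 = 0.4362 mm.
This is smaller than the 0.68 mm clearance, so the strut expands freely without reaching the stop — the stress is zero.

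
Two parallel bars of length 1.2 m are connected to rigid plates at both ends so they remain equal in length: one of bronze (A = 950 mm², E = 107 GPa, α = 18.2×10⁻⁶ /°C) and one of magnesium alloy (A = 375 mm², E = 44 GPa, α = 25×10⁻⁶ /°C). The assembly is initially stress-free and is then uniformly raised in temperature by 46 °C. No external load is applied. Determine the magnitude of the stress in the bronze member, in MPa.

Equilibrium of a rigid end plate with no external load gives equal and opposite internal forces ±P in the two members. Since α_{magnesium alloy} > α_{bronze}, heating drives the magnesium alloy into compression and the bronze into tension.
Setting the final lengths equal and cancelling L: (α₁ − α₂)ΔT = P/(A₁E₁) + P/(A₂E₂).
|α₁ − α₂|·ΔT = 6.8×10⁻⁶ × 46 = 0.0003128.
1/(A₁E₁) + 1/(A₂E₂) = 1/(950×107×10³) + 1/(375×44×10³) = 7.044×10⁻⁸ N⁻¹.
P = 0.0003128 / 7.044×10⁻⁸ = 4440 N = 4.44 kN.
σ_{bronze} = P/A₁ = 4440/950 = 4.674 MPa, tensile.

σ ≈ 4.67 MPa (tensile)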